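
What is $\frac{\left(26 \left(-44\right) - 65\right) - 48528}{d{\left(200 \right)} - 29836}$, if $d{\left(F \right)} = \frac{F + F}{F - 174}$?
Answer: $\frac{646581}{387668} \approx 1.6679$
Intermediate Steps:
$d{\left(F \right)} = \frac{2 F}{-174 + F}$
$\frac{\left(26 \left(-44\right) - 65\right) - 48528}{d{\left(200 \right)} - 29836} = \frac{\left(26 \left(-44\right) - 65\right) - 48528}{2 \cdot 200 \frac{1}{-174 + 200} - 29836} = \frac{\left(-1144 - 65\right) - 48528}{2 \cdot 200 \cdot \frac{1}{26} - 29836} = \frac{-1209 - 48528}{2 \cdot 200 \cdot \frac{1}{26} - 29836} = - \frac{49737}{\frac{200}{13} - 29836} = - \frac{49737}{- \frac{387668}{13}} = \left(-49737\right) \left(- \frac{13}{387668}\right) = \frac{646581}{387668}$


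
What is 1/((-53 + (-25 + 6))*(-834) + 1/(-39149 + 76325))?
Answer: 37176/2232344449 ≈ 1.6653e-5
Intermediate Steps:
1/((-53 + (-25 + 6))*(-834) + 1/(-39149 + 76325)) = 1/((-53 - 19)*(-834) + 1/37176) = 1/(-72*(-834) + 1/37176) = 1/(60048 + 1/37176) = 1/(2232344449/37176) = 37176/2232344449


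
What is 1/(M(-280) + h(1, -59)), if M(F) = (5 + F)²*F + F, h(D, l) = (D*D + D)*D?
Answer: -1/21175278 ≈ -4.7225e-8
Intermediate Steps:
h(D, l) = D*(D + D²) (h(D, l) = (D² + D)*D = (D + D²)*D = D*(D + D²))
M(F) = F + F*(5 + F)² (M(F) = F*(5 + F)² + F = F + F*(5 + F)²)
1/(M(-280) + h(1, -59)) = 1/(-280*(1 + (5 - 280)²) + 1²*(1 + 1)) = 1/(-280*(1 + (-275)²) + 1*2) = 1/(-280*(1 + 75625) + 2) = 1/(-280*75626 + 2) = 1/(-21175280 + 2) = 1/(-21175278) = -1/21175278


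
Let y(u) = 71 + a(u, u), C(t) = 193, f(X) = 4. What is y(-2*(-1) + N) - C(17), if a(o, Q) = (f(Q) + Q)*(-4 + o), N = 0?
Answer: -134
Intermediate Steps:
a(o, Q) = (-4 + o)*(4 + Q) (a(o, Q) = (4 + Q)*(-4 + o) = (-4 + o)*(4 + Q))
y(u) = 55 + u² (y(u) = 71 + (-16 - 4*u + 4*u + u*u) = 71 + (-16 - 4*u + 4*u + u²) = 71 + (-16 + u²) = 55 + u²)
y(-2*(-1) + N) - C(17) = (55 + (-2*(-1) + 0)²) - 1*193 = (55 + (2 + 0)²) - 193 = (55 + 2²) - 193 = (55 + 4) - 193 = 59 - 193 = -134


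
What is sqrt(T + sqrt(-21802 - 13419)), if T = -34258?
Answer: sqrt(-34258 + I*sqrt(35221)) ≈ 0.507 + 185.09*I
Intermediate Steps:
sqrt(T + sqrt(-21802 - 13419)) = sqrt(-34258 + sqrt(-21802 - 13419)) = sqrt(-34258 + sqrt(-35221)) = sqrt(-34258 + I*sqrt(35221))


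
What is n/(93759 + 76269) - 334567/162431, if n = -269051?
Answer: -100587980857/27617818068 ≈ -3.6421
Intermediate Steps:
n/(93759 + 76269) - 334567/162431 = -269051/(93759 + 76269) - 334567/162431 = -269051/170028 - 334567*1/162431 = -269051*1/170028 - 334567/162431 = -269051/170028 - 334567/162431 = -100587980857/27617818068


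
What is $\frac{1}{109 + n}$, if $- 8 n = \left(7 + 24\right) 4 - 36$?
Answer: $\frac{1}{98} \approx 0.010204$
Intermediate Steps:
$n = -11$ ($n = - \frac{\left(7 + 24\right) 4 - 36}{8} = - \frac{31 \cdot 4 - 36}{8} = - \frac{124 - 36}{8} = \left(- \frac{1}{8}\right) 88 = -11$)
$\frac{1}{109 + n} = \frac{1}{109 - 11} = \frac{1}{98}$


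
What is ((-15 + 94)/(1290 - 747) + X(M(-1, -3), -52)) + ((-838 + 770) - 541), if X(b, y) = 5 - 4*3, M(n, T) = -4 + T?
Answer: -334409/543 ≈ -615.85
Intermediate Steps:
X(b, y) = -7 (X(b, y) = 5 - 12 = -7)
((-15 + 94)/(1290 - 747) + X(M(-1, -3), -52)) + ((-838 + 770) - 541) = ((-15 + 94)/(1290 - 747) - 7) + ((-838 + 770) - 541) = (79/543 - 7) + (-68 - 541) = (79*(1/543) - 7) - 609 = (79/543 - 7) - 609 = -3722/543 - 609 = -334409/543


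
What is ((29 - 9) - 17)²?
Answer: 9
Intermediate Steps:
((29 - 9) - 17)² = (20 - 17)² = 3² = 9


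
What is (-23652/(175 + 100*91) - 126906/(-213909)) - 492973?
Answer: -326021753278731/661335325 ≈ -4.9298e+5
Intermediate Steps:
(-23652/(175 + 100*91) - 126906/(-213909)) - 492973 = (-23652/(175 + 9100) - 126906*(-1/213909)) - 492973 = (-23652/9275 + 42302/71303) - 492973 = -1294107506/661335325 - 492973 = -326021753278731/661335325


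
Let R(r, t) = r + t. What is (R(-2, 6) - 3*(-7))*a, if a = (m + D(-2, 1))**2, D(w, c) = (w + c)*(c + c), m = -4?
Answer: 900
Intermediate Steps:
D(w, c) = 2*c*(c + w) (D(w, c) = (c + w)*(2*c) = 2*c*(c + w))
a = 36 (a = (-4 + 2*1*(1 - 2))**2 = (-4 + 2*1*(-1))**2 = (-4 - 2)**2 = (-6)**2 = 36)
(R(-2, 6) - 3*(-7))*a = ((-2 + 6) - 3*(-7))*36 = (4 + 21)*36 = 25*36 = 900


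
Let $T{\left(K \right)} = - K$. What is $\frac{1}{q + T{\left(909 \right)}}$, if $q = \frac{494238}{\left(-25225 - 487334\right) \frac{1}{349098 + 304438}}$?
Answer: $- \frac{170853}{107822747233} \approx -1.5846 \cdot 10^{-6}$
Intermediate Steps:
$q = - \frac{107667441856}{170853}$ ($q = \frac{494238}{\left(-512559\right) \frac{1}{653536}} = \frac{494238}{- \frac{512559}{653536}} = 494238 \left(- \frac{653536}{512559}\right) = - \frac{107667441856}{170853} \approx -6.3018 \cdot 10^{5}$)
$\frac{1}{q + T{\left(909 \right)}} = \frac{1}{- \frac{107667441856}{170853} - 909} = \frac{1}{- \frac{107822747233}{170853}} = - \frac{170853}{107822747233}$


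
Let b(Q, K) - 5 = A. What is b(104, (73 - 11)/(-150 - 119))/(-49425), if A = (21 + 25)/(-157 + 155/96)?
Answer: -70169/737272725 ≈ -9.5174e-5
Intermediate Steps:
A = -4416/14917 (A = 46/(-157 + 155*(1/96)) = 46/(-157 + 155/96) = 46/(-14917/96) = 46*(-96/14917) = -4416/14917 ≈ -0.29604)
b(Q, K) = 70169/14917 (b(Q, K) = 5 - 4416/14917 = 70169/14917)
b(104, (73 - 11)/(-150 - 119))/(-49425) = (70169/14917)/(-49425) = (70169/14917)*(-1/49425) = -70169/737272725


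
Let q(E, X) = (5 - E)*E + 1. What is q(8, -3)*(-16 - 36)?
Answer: 1196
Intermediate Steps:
q(E, X) = 1 + E*(5 - E) (q(E, X) = E*(5 - E) + 1 = 1 + E*(5 - E))
q(8, -3)*(-16 - 36) = (1 - 1*8² + 5*8)*(-16 - 36) = (1 - 1*64 + 40)*(-52) = (1 - 64 + 40)*(-52) = -23*(-52) = 1196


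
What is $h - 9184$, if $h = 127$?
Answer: $-9057$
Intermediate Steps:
$h - 9184 = 127 - 9184 = -9057$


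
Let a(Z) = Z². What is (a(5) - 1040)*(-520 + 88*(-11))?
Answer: 1510320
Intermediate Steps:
(a(5) - 1040)*(-520 + 88*(-11)) = (5² - 1040)*(-520 + 88*(-11)) = (25 - 1040)*(-520 - 968) = -1015*(-1488) = 1510320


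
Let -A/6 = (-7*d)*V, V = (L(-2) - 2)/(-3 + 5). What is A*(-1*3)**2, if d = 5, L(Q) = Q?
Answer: -3780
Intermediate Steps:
V = -2 (V = (-2 - 2)/(-3 + 5) = -4/2 = -4*1/2 = -2)
A = -420 (A = -6*(-7*5)*(-2) = -(-210)*(-2) = -6*70 = -420)
A*(-1*3)**2 = -420*(-1*3)**2 = -420*(-3)**2 = -420*9 = -3780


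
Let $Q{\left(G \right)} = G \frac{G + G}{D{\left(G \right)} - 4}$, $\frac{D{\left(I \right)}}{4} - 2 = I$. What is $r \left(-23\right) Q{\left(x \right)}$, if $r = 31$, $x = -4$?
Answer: $\frac{5704}{3} \approx 1901.3$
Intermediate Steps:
$D{\left(I \right)} = 8 + 4 I$
$Q{\left(G \right)} = \frac{2 G^{2}}{4 + 4 G}$ ($Q{\left(G \right)} = G \frac{G + G}{\left(8 + 4 G\right) - 4} = G \frac{2 G}{4 + 4 G} = \frac{2 G^{2}}{4 + 4 G}$)
$r \left(-23\right) Q{\left(x \right)} = 31 \left(-23\right) \frac{\left(-4\right)^{2}}{2 \left(1 - 4\right)} = - 713 \cdot \frac{1}{2} \cdot 16 \frac{1}{-3} = - 713 \cdot \frac{1}{2} \cdot 16 \left(- \frac{1}{3}\right) = \left(-713\right) \left(- \frac{8}{3}\right) = \frac{5704}{3}$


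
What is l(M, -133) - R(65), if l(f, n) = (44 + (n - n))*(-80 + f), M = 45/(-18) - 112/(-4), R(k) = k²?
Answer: -6623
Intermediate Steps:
M = 51/2 (M = 45*(-1/18) - 112*(-¼) = -5/2 + 28 = 51/2 ≈ 25.500)
l(f, n) = -3520 + 44*f (l(f, n) = (44 + 0)*(-80 + f) = 44*(-80 + f) = -3520 + 44*f)
l(M, -133) - R(65) = (-3520 + 44*(51/2)) - 1*65² = (-3520 + 1122) - 1*4225 = -2398 - 4225 = -6623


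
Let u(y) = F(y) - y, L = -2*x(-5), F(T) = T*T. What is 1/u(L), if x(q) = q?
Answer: 1/90 ≈ 0.011111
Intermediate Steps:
F(T) = T²
L = 10 (L = -2*(-5) = 10)
u(y) = y² - y
1/u(L) = 1/(10*(-1 + 10)) = 1/(10*9) = 1/90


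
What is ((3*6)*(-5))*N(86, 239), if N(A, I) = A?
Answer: -7740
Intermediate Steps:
((3*6)*(-5))*N(86, 239) = ((3*6)*(-5))*86 = (18*(-5))*86 = -90*86 = -7740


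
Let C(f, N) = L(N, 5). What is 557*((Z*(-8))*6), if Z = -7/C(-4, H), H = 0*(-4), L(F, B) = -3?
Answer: -62384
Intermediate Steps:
H = 0
C(f, N) = -3
Z = 7/3 (Z = -7/(-3) = -7*(-⅓) = 7/3 ≈ 2.3333)
557*((Z*(-8))*6) = 557*(((7/3)*(-8))*6) = 557*(-56/3*6) = 557*(-112) = -62384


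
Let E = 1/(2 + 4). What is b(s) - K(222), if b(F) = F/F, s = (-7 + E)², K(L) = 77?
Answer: -76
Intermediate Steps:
E = ⅙ (E = 1/6 = ⅙ ≈ 0.16667)
s = 1681/36 (s = (-7 + ⅙)² = (-41/6)² = 1681/36 ≈ 46.694)
b(F) = 1
b(s) - K(222) = 1 - 1*77 = 1 - 77 = -76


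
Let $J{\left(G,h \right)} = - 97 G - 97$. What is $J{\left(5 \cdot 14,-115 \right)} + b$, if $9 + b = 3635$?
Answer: $-3261$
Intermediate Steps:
$b = 3626$ ($b = -9 + 3635 = 3626$)
$J{\left(G,h \right)} = -97 - 97 G$
$J{\left(5 \cdot 14,-115 \right)} + b = \left(-97 - 97 \cdot 5 \cdot 14\right) + 3626 = \left(-97 - 6790\right) + 3626 = -6887 + 3626 = -3261$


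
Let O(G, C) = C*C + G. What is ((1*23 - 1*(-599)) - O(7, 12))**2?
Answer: 221841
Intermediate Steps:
O(G, C) = G + C**2 (O(G, C) = C**2 + G = G + C**2)
((1*23 - 1*(-599)) - O(7, 12))**2 = ((1*23 - 1*(-599)) - (7 + 12**2))**2 = ((23 + 599) - (7 + 144))**2 = (622 - 1*151)**2 = (622 - 151)**2 = 471**2 = 221841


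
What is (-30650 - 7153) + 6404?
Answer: -31399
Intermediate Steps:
(-30650 - 7153) + 6404 = -37803 + 6404 = -31399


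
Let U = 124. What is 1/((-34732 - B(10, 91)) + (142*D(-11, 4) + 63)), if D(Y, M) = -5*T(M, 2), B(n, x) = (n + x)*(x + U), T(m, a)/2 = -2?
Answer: -1/53544 ≈ -1.8676e-5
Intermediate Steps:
T(m, a) = -4 (T(m, a) = 2*(-2) = -4)
B(n, x) = (124 + x)*(n + x) (B(n, x) = (n + x)*(x + 124) = (n + x)*(124 + x) = (124 + x)*(n + x))
D(Y, M) = 20 (D(Y, M) = -5*(-4) = 20)
1/((-34732 - B(10, 91)) + (142*D(-11, 4) + 63)) = 1/((-34732 - (91² + 124*10 + 124*91 + 10*91)) + (142*20 + 63)) = 1/((-34732 - (8281 + 1240 + 11284 + 910)) + (2840 + 63)) = 1/((-34732 - 1*21715) + 2903) = 1/((-34732 - 21715) + 2903) = 1/(-56447 + 2903) = 1/(-53544) = -1/53544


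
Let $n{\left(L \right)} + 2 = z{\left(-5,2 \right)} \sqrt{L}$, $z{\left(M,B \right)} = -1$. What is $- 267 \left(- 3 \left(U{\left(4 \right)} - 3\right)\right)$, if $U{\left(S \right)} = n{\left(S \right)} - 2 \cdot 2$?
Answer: $-8811$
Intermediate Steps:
$n{\left(L \right)} = -2 - \sqrt{L}$
$U{\left(S \right)} = -6 - \sqrt{S}$ ($U{\left(S \right)} = \left(-2 - \sqrt{S}\right) - 2 \cdot 2 = \left(-2 - \sqrt{S}\right) - 4 = -6 - \sqrt{S}$)
$- 267 \left(- 3 \left(U{\left(4 \right)} - 3\right)\right) = - 267 \left(- 3 \left(\left(-6 - \sqrt{4}\right) - 3\right)\right) = - 267 \left(- 3 \left(\left(-6 - 2\right) - 3\right)\right) = - 267 \left(- 3 \left(-8 - 3\right)\right) = - 267 \left(\left(-3\right) \left(-11\right)\right) = \left(-267\right) 33 = -8811$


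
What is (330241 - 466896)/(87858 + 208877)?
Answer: -27331/59347 ≈ -0.46053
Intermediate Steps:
(330241 - 466896)/(87858 + 208877) = -136655/296735 = -136655*1/296735 = -27331/59347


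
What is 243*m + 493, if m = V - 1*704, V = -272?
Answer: -236675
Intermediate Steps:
m = -976 (m = -272 - 1*704 = -272 - 704 = -976)
243*m + 493 = 243*(-976) + 493 = -237168 + 493 = -236675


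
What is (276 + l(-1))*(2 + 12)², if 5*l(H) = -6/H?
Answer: 271656/5 ≈ 54331.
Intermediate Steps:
l(H) = -6/(5*H) (l(H) = (-6/H)/5 = -6/(5*H))
(276 + l(-1))*(2 + 12)² = (276 - 6/5/(-1))*(2 + 12)² = (276 - 6/5*(-1))*14² = (276 + 6/5)*196 = (1386/5)*196 = 271656/5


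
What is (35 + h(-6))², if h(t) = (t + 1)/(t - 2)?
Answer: 81225/64 ≈ 1269.1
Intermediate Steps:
h(t) = (1 + t)/(-2 + t)
(35 + h(-6))² = (35 + (1 - 6)/(-2 - 6))² = (35 - 5/(-8))² = (35 - ⅛*(-5))² = (35 + 5/8)² = (285/8)² = 81225/64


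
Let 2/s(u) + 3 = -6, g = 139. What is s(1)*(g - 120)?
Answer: -38/9 ≈ -4.2222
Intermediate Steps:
s(u) = -2/9 (s(u) = 2/(-3 - 6) = 2/(-9) = 2*(-⅑) = -2/9)
s(1)*(g - 120) = -2*(139 - 120)/9 = -2/9*19 = -38/9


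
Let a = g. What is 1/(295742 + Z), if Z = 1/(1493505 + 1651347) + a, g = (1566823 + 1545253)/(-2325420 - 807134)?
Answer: 4925709356004/1456734242855684869 ≈ 3.3813e-6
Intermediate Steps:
g = -1556038/1566277 (g = 3112076/(-3132554) = 3112076*(-1/3132554) = -1556038/1566277 ≈ -0.99346)
a = -1556038/1566277 ≈ -0.99346
Z = -4893507650099/4925709356004 (Z = 1/(1493505 + 1651347) - 1556038/1566277 = 1/3144852 - 1556038/1566277 = -4893507650099/4925709356004 ≈ -0.99346)
1/(295742 + Z) = 1/(295742 - 4893507650099/4925709356004) = 1/(1456734242855684869/4925709356004) = 4925709356004/1456734242855684869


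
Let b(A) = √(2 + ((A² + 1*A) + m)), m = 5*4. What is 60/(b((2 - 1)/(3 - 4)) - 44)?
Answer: -40/29 - 10*√22/319 ≈ -1.5263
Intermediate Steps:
m = 20
b(A) = √(22 + A + A²) (b(A) = √(2 + ((A² + 1*A) + 20)) = √(2 + ((A² + A) + 20)) = √(2 + ((A + A²) + 20)) = √(2 + (20 + A + A²)) = √(22 + A + A²))
60/(b((2 - 1)/(3 - 4)) - 44) = 60/(√(22 + (2 - 1)/(3 - 4) + ((2 - 1)/(3 - 4))²) - 44) = 60/(√(22 + 1/(-1) + (1/(-1))²) - 44) = 60/(√(22 + 1*(-1) + (1*(-1))²) - 44) = 60/(√(22 - 1 + (-1)²) - 44) = 60/(√(22 - 1 + 1) - 44) = 60/(√22 - 44) = 60/(-44 + √22)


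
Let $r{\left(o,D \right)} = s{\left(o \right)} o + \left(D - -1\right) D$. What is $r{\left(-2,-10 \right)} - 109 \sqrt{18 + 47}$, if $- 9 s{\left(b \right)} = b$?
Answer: $\frac{806}{9} - 109 \sqrt{65} \approx -789.23$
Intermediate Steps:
$s{\left(b \right)} = - \frac{b}{9}$
$r{\left(o,D \right)} = - \frac{o^{2}}{9} + D \left(1 + D\right)$ ($r{\left(o,D \right)} = - \frac{o}{9} o + \left(D - -1\right) D = - \frac{o^{2}}{9} + \left(D + 1\right) D = - \frac{o^{2}}{9} + \left(1 + D\right) D = - \frac{o^{2}}{9} + D \left(1 + D\right)$)
$r{\left(-2,-10 \right)} - 109 \sqrt{18 + 47} = \left(-10 + \left(-10\right)^{2} - \frac{\left(-2\right)^{2}}{9}\right) - 109 \sqrt{18 + 47} = \left(-10 + 100 - \frac{4}{9}\right) - 109 \sqrt{65} = \frac{806}{9} - 109 \sqrt{65}$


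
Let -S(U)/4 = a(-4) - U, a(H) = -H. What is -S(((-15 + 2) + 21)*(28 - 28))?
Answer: 16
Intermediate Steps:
S(U) = -16 + 4*U (S(U) = -4*(-1*(-4) - U) = -4*(4 - U) = -16 + 4*U)
-S(((-15 + 2) + 21)*(28 - 28)) = -(-16 + 4*(((-15 + 2) + 21)*(28 - 28))) = -(-16 + 4*((-13 + 21)*0)) = -(-16 + 4*(8*0)) = -(-16 + 4*0) = -(-16 + 0) = -1*(-16) = 16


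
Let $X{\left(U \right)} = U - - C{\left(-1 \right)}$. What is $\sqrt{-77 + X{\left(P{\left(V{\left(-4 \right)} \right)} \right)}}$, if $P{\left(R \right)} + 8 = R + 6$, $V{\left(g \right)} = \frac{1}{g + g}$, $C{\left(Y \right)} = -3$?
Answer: $\frac{3 i \sqrt{146}}{4} \approx 9.0623 i$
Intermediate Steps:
$V{\left(g \right)} = \frac{1}{2 g}$
$P{\left(R \right)} = -2 + R$ ($P{\left(R \right)} = -8 + \left(R + 6\right) = -8 + \left(6 + R\right) = -2 + R$)
$X{\left(U \right)} = -3 + U$ ($X{\left(U \right)} = U + \left(\left(-3 + U\right) - U\right) = U - 3 = -3 + U$)
$\sqrt{-77 + X{\left(P{\left(V{\left(-4 \right)} \right)} \right)}} = \sqrt{-77 - \left(5 + \frac{1}{8}\right)} = \sqrt{-77 + \left(-3 + \left(-2 + \frac{1}{2} \left(- \frac{1}{4}\right)\right)\right)} = \sqrt{-77 - \frac{41}{8}} = \sqrt{- \frac{657}{8}} = \frac{3 i \sqrt{146}}{4}$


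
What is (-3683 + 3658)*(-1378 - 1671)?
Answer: 76225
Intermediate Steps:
(-3683 + 3658)*(-1378 - 1671) = -25*(-3049) = 76225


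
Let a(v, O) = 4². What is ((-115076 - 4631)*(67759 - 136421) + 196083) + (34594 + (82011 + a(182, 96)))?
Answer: 8219634738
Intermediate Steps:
a(v, O) = 16
((-115076 - 4631)*(67759 - 136421) + 196083) + (34594 + (82011 + a(182, 96))) = ((-115076 - 4631)*(67759 - 136421) + 196083) + (34594 + (82011 + 16)) = (-119707*(-68662) + 196083) + (34594 + 82027) = (8219322034 + 196083) + 116621 = 8219518117 + 116621 = 8219634738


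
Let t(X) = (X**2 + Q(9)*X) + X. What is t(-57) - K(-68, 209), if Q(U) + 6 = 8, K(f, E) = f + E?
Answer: 2937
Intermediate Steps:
K(f, E) = E + f
Q(U) = 2 (Q(U) = -6 + 8 = 2)
t(X) = X**2 + 3*X (t(X) = (X**2 + 2*X) + X = X**2 + 3*X)
t(-57) - K(-68, 209) = -57*(3 - 57) - (209 - 68) = -57*(-54) - 1*141 = 3078 - 141 = 2937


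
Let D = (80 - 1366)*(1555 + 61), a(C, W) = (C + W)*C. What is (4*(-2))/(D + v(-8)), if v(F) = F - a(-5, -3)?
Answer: 1/259778 ≈ 3.8494e-6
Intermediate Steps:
a(C, W) = C*(C + W)
v(F) = -40 + F (v(F) = F - (-5)*(-5 - 3) = F - (-5)*(-8) = F - 1*40 = F - 40 = -40 + F)
D = -2078176 (D = -1286*1616 = -2078176)
(4*(-2))/(D + v(-8)) = (4*(-2))/(-2078176 + (-40 - 8)) = -8/(-2078176 - 48) = -8/(-2078224) = -1/2078224*(-8) = 1/259778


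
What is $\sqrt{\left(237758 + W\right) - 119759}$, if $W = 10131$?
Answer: $\sqrt{128130} \approx 357.95$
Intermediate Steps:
$\sqrt{\left(237758 + W\right) - 119759} = \sqrt{\left(237758 + 10131\right) - 119759} = \sqrt{247889 - 119759} = \sqrt{128130}$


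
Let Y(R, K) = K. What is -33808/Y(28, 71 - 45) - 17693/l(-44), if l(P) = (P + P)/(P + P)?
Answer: -246913/13 ≈ -18993.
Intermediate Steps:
l(P) = 1 (l(P) = (2*P)/((2*P)) = (2*P)*(1/(2*P)) = 1)
-33808/Y(28, 71 - 45) - 17693/l(-44) = -33808/(71 - 45) - 17693/1 = -33808/26 - 17693*1 = -33808*1/26 - 17693 = -16904/13 - 17693 = -246913/13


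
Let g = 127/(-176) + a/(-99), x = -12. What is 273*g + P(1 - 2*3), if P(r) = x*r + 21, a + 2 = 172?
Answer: -308765/528 ≈ -584.78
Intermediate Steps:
a = 170 (a = -2 + 172 = 170)
g = -3863/1584 (g = 127/(-176) + 170/(-99) = 127*(-1/176) + 170*(-1/99) = -127/176 - 170/99 = -3863/1584 ≈ -2.4388)
P(r) = 21 - 12*r (P(r) = -12*r + 21 = 21 - 12*r)
273*g + P(1 - 2*3) = 273*(-3863/1584) + (21 - 12*(1 - 2*3)) = -351533/528 + (21 - 12*(1 - 6)) = -351533/528 + (21 - 12*(-5)) = -351533/528 + (21 + 60) = -351533/528 + 81 = -308765/528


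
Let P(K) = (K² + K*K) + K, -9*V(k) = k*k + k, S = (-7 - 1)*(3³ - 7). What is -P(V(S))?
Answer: -143795360/9 ≈ -1.5977e+7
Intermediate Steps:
S = -160 (S = -8*(27 - 7) = -8*20 = -160)
V(k) = -k/9 - k²/9 (V(k) = -(k*k + k)/9 = -(k² + k)/9 = -(k + k²)/9 = -k/9 - k²/9)
P(K) = K + 2*K² (P(K) = (K² + K²) + K = 2*K² + K = K + 2*K²)
-P(V(S)) = -(-⅑*(-160)*(1 - 160))*(1 + 2*(-⅑*(-160)*(1 - 160))) = -(-⅑*(-160)*(-159))*(1 + 2*(-⅑*(-160)*(-159))) = -(-8480)*(1 + 2*(-8480/3))/3 = -(-8480)*(1 - 16960/3)/3 = -(-8480)*(-16957)/(3*3) = -1*143795360/9 = -143795360/9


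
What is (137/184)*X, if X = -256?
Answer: -4384/23 ≈ -190.61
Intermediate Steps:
(137/184)*X = (137/184)*(-256) = -4384/23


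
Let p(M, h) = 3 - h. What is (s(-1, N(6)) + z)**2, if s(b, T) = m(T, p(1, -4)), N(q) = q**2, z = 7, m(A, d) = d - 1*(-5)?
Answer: 361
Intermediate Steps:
m(A, d) = 5 + d (m(A, d) = d + 5 = 5 + d)
s(b, T) = 12 (s(b, T) = 5 + (3 - 1*(-4)) = 5 + (3 + 4) = 5 + 7 = 12)
(s(-1, N(6)) + z)**2 = (12 + 7)**2 = 19**2 = 361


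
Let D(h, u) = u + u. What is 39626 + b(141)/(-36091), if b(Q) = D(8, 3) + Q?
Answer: 1430141819/36091 ≈ 39626.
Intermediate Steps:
D(h, u) = 2*u
b(Q) = 6 + Q (b(Q) = 2*3 + Q = 6 + Q)
39626 + b(141)/(-36091) = 39626 + (6 + 141)/(-36091) = 39626 + 147*(-1/36091) = 39626 - 147/36091 = 1430141819/36091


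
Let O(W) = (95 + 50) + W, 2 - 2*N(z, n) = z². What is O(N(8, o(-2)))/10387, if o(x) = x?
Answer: 114/10387 ≈ 0.010975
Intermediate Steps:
N(z, n) = 1 - z²/2
O(W) = 145 + W
O(N(8, o(-2)))/10387 = (145 + (1 - ½*8²))/10387 = (145 + (1 - ½*64))*(1/10387) = (145 + (1 - 32))*(1/10387) = (145 - 31)*(1/10387) = 114*(1/10387) = 114/10387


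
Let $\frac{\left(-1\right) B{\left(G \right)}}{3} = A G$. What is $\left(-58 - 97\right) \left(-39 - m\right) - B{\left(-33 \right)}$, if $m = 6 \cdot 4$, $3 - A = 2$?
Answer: $9666$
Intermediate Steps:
$A = 1$ ($A = 3 - 2 = 1$)
$m = 24$
$B{\left(G \right)} = - 3 G$ ($B{\left(G \right)} = - 3 \cdot 1 G = - 3 G$)
$\left(-58 - 97\right) \left(-39 - m\right) - B{\left(-33 \right)} = \left(-58 - 97\right) \left(-39 - 24\right) - \left(-3\right) \left(-33\right) = - 155 \left(-39 - 24\right) - 99 = \left(-155\right) \left(-63\right) - 99 = 9765 - 99 = 9666$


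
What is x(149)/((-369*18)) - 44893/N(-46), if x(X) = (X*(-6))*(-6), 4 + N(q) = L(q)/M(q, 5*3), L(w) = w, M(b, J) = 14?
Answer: 38647807/6273 ≈ 6161.0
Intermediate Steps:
N(q) = -4 + q/14
x(X) = 36*X (x(X) = -6*X*(-6) = 36*X)
x(149)/((-369*18)) - 44893/N(-46) = (36*149)/((-369*18)) - 44893/(-4 + (1/14)*(-46)) = 5364/(-6642) - 44893/(-4 - 23/7) = 5364*(-1/6642) - 44893/(-51/7) = -298/369 - 44893*(-7/51) = -298/369 + 314251/51 = 38647807/6273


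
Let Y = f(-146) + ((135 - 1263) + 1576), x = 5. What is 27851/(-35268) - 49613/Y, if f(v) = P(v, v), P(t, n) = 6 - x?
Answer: -1762256383/15835332 ≈ -111.29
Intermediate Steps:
P(t, n) = 1 (P(t, n) = 6 - 1*5 = 6 - 5 = 1)
f(v) = 1
Y = 449 (Y = 1 + ((135 - 1263) + 1576) = 1 + (-1128 + 1576) = 1 + 448 = 449)
27851/(-35268) - 49613/Y = 27851/(-35268) - 49613/449 = 27851*(-1/35268) - 49613*1/449 = -27851/35268 - 49613/449 = -1762256383/15835332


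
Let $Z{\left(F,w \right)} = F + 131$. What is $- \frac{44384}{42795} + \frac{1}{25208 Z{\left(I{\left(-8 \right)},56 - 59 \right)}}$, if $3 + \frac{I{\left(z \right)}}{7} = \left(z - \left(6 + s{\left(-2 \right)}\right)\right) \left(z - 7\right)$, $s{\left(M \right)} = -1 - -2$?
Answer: $- \frac{75409266461}{72709526664} \approx -1.0371$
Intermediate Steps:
$s{\left(M \right)} = 1$ ($s{\left(M \right)} = -1 + 2 = 1$)
$I{\left(z \right)} = -21 + 7 \left(-7 + z\right)^{2}$ ($I{\left(z \right)} = -21 + 7 \left(z - 7\right) \left(z - 7\right) = -21 + 7 \left(z - 7\right) \left(-7 + z\right) = -21 + 7 \left(-7 + z\right) \left(-7 + z\right) = -21 + 7 \left(-7 + z\right)^{2}$)
$Z{\left(F,w \right)} = 131 + F$
$- \frac{44384}{42795} + \frac{1}{25208 Z{\left(I{\left(-8 \right)},56 - 59 \right)}} = - \frac{44384}{42795} + \frac{1}{25208 \left(131 + \left(322 - -784 + 7 \left(-8\right)^{2}\right)\right)} = \left(-44384\right) \frac{1}{42795} + \frac{1}{25208 \left(131 + \left(322 + 784 + 7 \cdot 64\right)\right)} = - \frac{44384}{42795} + \frac{1}{25208 \left(131 + \left(322 + 784 + 448\right)\right)} = - \frac{44384}{42795} + \frac{1}{25208 \left(131 + 1554\right)} = - \frac{44384}{42795} + \frac{1}{25208 \cdot 1685} = - \frac{44384}{42795} + \frac{1}{25208} \cdot \frac{1}{1685} = - \frac{44384}{42795} + \frac{1}{42475480} = - \frac{75409266461}{72709526664}$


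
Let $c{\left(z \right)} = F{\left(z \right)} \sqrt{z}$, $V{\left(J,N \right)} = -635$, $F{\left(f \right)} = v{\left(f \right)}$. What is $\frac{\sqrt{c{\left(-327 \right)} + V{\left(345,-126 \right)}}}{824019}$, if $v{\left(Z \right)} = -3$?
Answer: $\frac{\sqrt{-635 - 3 i \sqrt{327}}}{824019} \approx 1.3051 \cdot 10^{-6} - 3.0609 \cdot 10^{-5} i$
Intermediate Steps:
$F{\left(f \right)} = -3$
$c{\left(z \right)} = - 3 \sqrt{z}$
$\frac{\sqrt{c{\left(-327 \right)} + V{\left(345,-126 \right)}}}{824019} = \frac{\sqrt{- 3 \sqrt{-327} - 635}}{824019} = \sqrt{- 3 i \sqrt{327} - 635} \cdot \frac{1}{824019} = \sqrt{-635 - 3 i \sqrt{327}} \cdot \frac{1}{824019} = \frac{\sqrt{-635 - 3 i \sqrt{327}}}{824019}$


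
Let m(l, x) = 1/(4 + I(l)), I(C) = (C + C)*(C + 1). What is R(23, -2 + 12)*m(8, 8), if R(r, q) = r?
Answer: 23/148 ≈ 0.15541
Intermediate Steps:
I(C) = 2*C*(1 + C) (I(C) = (2*C)*(1 + C) = 2*C*(1 + C))
m(l, x) = 1/(4 + 2*l*(1 + l))
R(23, -2 + 12)*m(8, 8) = 23*(1/(2*(2 + 8*(1 + 8)))) = 23*(1/(2*(2 + 8*9))) = 23*(1/(2*(2 + 72))) = 23*((1/2)/74) = 23*((1/2)*(1/74)) = 23*(1/148) = 23/148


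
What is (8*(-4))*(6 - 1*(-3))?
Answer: -288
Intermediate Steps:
(8*(-4))*(6 - 1*(-3)) = -32*(6 + 3) = -32*9 = -288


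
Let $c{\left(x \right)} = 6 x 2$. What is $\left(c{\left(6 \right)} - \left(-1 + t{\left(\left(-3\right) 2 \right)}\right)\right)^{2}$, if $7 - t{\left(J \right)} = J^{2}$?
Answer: $10404$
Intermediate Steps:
$c{\left(x \right)} = 12 x$
$t{\left(J \right)} = 7 - J^{2}$
$\left(c{\left(6 \right)} - \left(-1 + t{\left(\left(-3\right) 2 \right)}\right)\right)^{2} = \left(12 \cdot 6 + \left(1 - \left(7 - \left(\left(-3\right) 2\right)^{2}\right)\right)\right)^{2} = \left(72 + \left(1 - \left(7 - \left(-6\right)^{2}\right)\right)\right)^{2} = \left(72 + \left(1 - \left(7 - 36\right)\right)\right)^{2} = \left(72 + \left(1 - -29\right)\right)^{2} = \left(72 + \left(1 + 29\right)\right)^{2} = \left(72 + 30\right)^{2} = 102^{2} = 10404$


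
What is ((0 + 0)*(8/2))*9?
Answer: 0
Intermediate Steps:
((0 + 0)*(8/2))*9 = (0*(8*(½)))*9 = (0*4)*9 = 0*9 = 0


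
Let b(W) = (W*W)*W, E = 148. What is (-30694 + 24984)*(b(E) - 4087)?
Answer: -18487295550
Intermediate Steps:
b(W) = W**3 (b(W) = W**2*W = W**3)
(-30694 + 24984)*(b(E) - 4087) = (-30694 + 24984)*(148**3 - 4087) = -5710*(3241792 - 4087) = -5710*3237705 = -18487295550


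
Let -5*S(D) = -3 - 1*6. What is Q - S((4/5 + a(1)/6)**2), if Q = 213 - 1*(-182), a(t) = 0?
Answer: 1966/5 ≈ 393.20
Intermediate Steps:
S(D) = 9/5 (S(D) = -(-3 - 1*6)/5 = -(-3 - 6)/5 = -1/5*(-9) = 9/5)
Q = 395 (Q = 213 + 182 = 395)
Q - S((4/5 + a(1)/6)**2) = 395 - 1*9/5 = 395 - 9/5 = 1966/5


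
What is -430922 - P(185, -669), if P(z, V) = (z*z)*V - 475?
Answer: 22466078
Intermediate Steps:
P(z, V) = -475 + V*z² (P(z, V) = z²*V - 475 = V*z² - 475 = -475 + V*z²)
-430922 - P(185, -669) = -430922 - (-475 - 669*185²) = -430922 - (-475 - 669*34225) = -430922 - (-475 - 22896525) = -430922 - 1*(-22897000) = -430922 + 22897000 = 22466078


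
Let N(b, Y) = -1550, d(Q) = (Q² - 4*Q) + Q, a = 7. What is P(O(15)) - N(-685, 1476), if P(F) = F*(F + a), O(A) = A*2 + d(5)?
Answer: 3430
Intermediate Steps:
d(Q) = Q² - 3*Q
O(A) = 10 + 2*A (O(A) = A*2 + 5*(-3 + 5) = 2*A + 5*2 = 2*A + 10 = 10 + 2*A)
P(F) = F*(7 + F) (P(F) = F*(F + 7) = F*(7 + F))
P(O(15)) - N(-685, 1476) = (10 + 2*15)*(7 + (10 + 2*15)) - 1*(-1550) = (10 + 30)*(7 + (10 + 30)) + 1550 = 40*(7 + 40) + 1550 = 40*47 + 1550 = 1880 + 1550 = 3430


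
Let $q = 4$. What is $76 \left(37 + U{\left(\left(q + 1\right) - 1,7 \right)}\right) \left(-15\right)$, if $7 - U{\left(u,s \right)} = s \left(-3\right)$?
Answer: $-74100$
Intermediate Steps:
$U{\left(u,s \right)} = 7 + 3 s$ ($U{\left(u,s \right)} = 7 - s \left(-3\right) = 7 - - 3 s = 7 + 3 s$)
$76 \left(37 + U{\left(\left(q + 1\right) - 1,7 \right)}\right) \left(-15\right) = 76 \left(37 + \left(7 + 3 \cdot 7\right)\right) \left(-15\right) = 76 \left(37 + \left(7 + 21\right)\right) \left(-15\right) = 76 \left(37 + 28\right) \left(-15\right) = 76 \cdot 65 \left(-15\right) = 4940 \left(-15\right) = -74100$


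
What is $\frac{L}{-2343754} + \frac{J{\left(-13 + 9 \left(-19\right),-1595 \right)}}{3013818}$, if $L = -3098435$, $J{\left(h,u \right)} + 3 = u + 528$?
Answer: $\frac{4667805679025}{3531823996386} \approx 1.3216$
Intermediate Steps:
$J{\left(h,u \right)} = 525 + u$ ($J{\left(h,u \right)} = -3 + \left(u + 528\right) = -3 + \left(528 + u\right) = 525 + u$)
$\frac{L}{-2343754} + \frac{J{\left(-13 + 9 \left(-19\right),-1595 \right)}}{3013818} = - \frac{3098435}{-2343754} + \frac{525 - 1595}{3013818} = \left(-3098435\right) \left(- \frac{1}{2343754}\right) - \frac{535}{1506909} = \frac{3098435}{2343754} - \frac{535}{1506909} = \frac{4667805679025}{3531823996386}$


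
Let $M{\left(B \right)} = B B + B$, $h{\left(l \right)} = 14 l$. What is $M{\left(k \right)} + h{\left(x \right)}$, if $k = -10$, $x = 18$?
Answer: $342$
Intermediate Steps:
$M{\left(B \right)} = B + B^{2}$ ($M{\left(B \right)} = B^{2} + B = B + B^{2}$)
$M{\left(k \right)} + h{\left(x \right)} = - 10 \left(1 - 10\right) + 14 \cdot 18 = \left(-10\right) \left(-9\right) + 252 = 90 + 252 = 342$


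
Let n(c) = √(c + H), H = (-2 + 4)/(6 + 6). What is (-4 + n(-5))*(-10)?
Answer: 40 - 5*I*√174/3 ≈ 40.0 - 21.985*I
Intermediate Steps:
H = ⅙ (H = 2/12 = 2*(1/12) = ⅙ ≈ 0.16667)
n(c) = √(⅙ + c) (n(c) = √(c + ⅙) = √(⅙ + c))
(-4 + n(-5))*(-10) = (-4 + √(6 + 36*(-5))/6)*(-10) = (-4 + √(6 - 180)/6)*(-10) = (-4 + √(-174)/6)*(-10) = (-4 + (I*√174)/6)*(-10) = (-4 + I*√174/6)*(-10) = 40 - 5*I*√174/3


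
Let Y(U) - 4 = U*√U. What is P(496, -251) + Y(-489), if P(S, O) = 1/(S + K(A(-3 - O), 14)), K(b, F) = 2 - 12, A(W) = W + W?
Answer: 1945/486 - 489*I*√489 ≈ 4.0021 - 10813.0*I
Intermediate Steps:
A(W) = 2*W
K(b, F) = -10
P(S, O) = 1/(-10 + S) (P(S, O) = 1/(S - 10) = 1/(-10 + S))
Y(U) = 4 + U^(3/2) (Y(U) = 4 + U*√U = 4 + U^(3/2))
P(496, -251) + Y(-489) = 1/(-10 + 496) + (4 + (-489)^(3/2)) = 1/486 + (4 - 489*I*√489) = 1945/486 - 489*I*√489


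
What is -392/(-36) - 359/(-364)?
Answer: 38903/3276 ≈ 11.875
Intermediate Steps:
-392/(-36) - 359/(-364) = -392*(-1/36) - 359*(-1/364) = 98/9 + 359/364 = 38903/3276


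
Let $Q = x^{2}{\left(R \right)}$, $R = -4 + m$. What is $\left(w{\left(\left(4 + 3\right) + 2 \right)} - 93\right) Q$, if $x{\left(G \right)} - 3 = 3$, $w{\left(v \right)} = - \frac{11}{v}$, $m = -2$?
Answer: $-3392$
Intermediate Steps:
$R = -6$ ($R = -4 - 2 = -6$)
$x{\left(G \right)} = 6$ ($x{\left(G \right)} = 3 + 3 = 6$)
$Q = 36$ ($Q = 6^{2} = 36$)
$\left(w{\left(\left(4 + 3\right) + 2 \right)} - 93\right) Q = \left(- \frac{11}{\left(4 + 3\right) + 2} - 93\right) 36 = \left(- \frac{11}{7 + 2} - 93\right) 36 = \left(- \frac{11}{9} - 93\right) 36 = \left(- \frac{848}{9}\right) 36 = -3392$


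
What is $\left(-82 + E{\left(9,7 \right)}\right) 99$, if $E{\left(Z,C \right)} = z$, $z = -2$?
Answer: $-8316$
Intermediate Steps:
$E{\left(Z,C \right)} = -2$
$\left(-82 + E{\left(9,7 \right)}\right) 99 = \left(-82 - 2\right) 99 = \left(-84\right) 99 = -8316$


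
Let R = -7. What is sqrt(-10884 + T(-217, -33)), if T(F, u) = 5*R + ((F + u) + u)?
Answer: I*sqrt(11202) ≈ 105.84*I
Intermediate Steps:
T(F, u) = -35 + F + 2*u (T(F, u) = 5*(-7) + ((F + u) + u) = -35 + (F + 2*u) = -35 + F + 2*u)
sqrt(-10884 + T(-217, -33)) = sqrt(-10884 + (-35 - 217 + 2*(-33))) = sqrt(-10884 + (-35 - 217 - 66)) = sqrt(-10884 - 318) = sqrt(-11202) = I*sqrt(11202)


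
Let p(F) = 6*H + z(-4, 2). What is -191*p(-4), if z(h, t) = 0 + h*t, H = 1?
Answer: 382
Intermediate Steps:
z(h, t) = h*t
p(F) = -2 (p(F) = 6*1 - 4*2 = 6 - 8 = -2)
-191*p(-4) = -191*(-2) = 382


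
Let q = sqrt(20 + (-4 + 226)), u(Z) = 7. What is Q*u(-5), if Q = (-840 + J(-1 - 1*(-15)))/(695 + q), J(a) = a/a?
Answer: -583105/68969 + 9229*sqrt(2)/68969 ≈ -8.2654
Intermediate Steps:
q = 11*sqrt(2) (q = sqrt(20 + 222) = sqrt(242) = 11*sqrt(2) ≈ 15.556)
J(a) = 1
Q = -839/(695 + 11*sqrt(2)) (Q = (-840 + 1)/(695 + 11*sqrt(2)) = -839/(695 + 11*sqrt(2)) ≈ -1.1808)
Q*u(-5) = (-583105/482783 + 9229*sqrt(2)/482783)*7 = -583105/68969 + 9229*sqrt(2)/68969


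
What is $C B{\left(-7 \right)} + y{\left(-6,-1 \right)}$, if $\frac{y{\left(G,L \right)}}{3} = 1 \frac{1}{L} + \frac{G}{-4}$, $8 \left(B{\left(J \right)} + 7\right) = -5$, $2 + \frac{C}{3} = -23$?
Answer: $\frac{4587}{8} \approx 573.38$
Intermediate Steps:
$C = -75$ ($C = -6 + 3 \left(-23\right) = -6 - 69 = -75$)
$B{\left(J \right)} = - \frac{61}{8}$ ($B{\left(J \right)} = -7 + \frac{1}{8} \left(-5\right) = -7 - \frac{5}{8} = - \frac{61}{8}$)
$y{\left(G,L \right)} = \frac{3}{L} - \frac{3 G}{4}$ ($y{\left(G,L \right)} = 3 \left(1 \frac{1}{L} + \frac{G}{-4}\right) = 3 \left(\frac{1}{L} + G \left(- \frac{1}{4}\right)\right) = 3 \left(\frac{1}{L} - \frac{G}{4}\right) = \frac{3}{L} - \frac{3 G}{4}$)
$C B{\left(-7 \right)} + y{\left(-6,-1 \right)} = \left(-75\right) \left(- \frac{61}{8}\right) + \left(\frac{3}{-1} - - \frac{9}{2}\right) = \frac{4575}{8} + \left(3 \left(-1\right) + \frac{9}{2}\right) = \frac{4575}{8} + \left(-3 + \frac{9}{2}\right) = \frac{4575}{8} + \frac{3}{2} = \frac{4587}{8}$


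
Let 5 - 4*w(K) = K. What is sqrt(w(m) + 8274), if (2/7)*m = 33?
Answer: sqrt(131942)/4 ≈ 90.810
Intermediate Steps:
m = 231/2 (m = (7/2)*33 = 231/2 ≈ 115.50)
w(K) = 5/4 - K/4
sqrt(w(m) + 8274) = sqrt((5/4 - 1/4*231/2) + 8274) = sqrt((5/4 - 231/8) + 8274) = sqrt(-221/8 + 8274) = sqrt(65971/8) = sqrt(131942)/4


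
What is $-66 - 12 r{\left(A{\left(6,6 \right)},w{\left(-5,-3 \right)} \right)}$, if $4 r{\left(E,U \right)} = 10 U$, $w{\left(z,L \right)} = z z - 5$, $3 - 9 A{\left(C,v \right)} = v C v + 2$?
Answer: $-666$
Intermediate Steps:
$A{\left(C,v \right)} = \frac{1}{9} - \frac{C v^{2}}{9}$ ($A{\left(C,v \right)} = \frac{1}{3} - \frac{v C v + 2}{9} = \frac{1}{3} - \frac{C v v + 2}{9} = \frac{1}{3} - \frac{C v^{2} + 2}{9} = \frac{1}{3} - \frac{2 + C v^{2}}{9} = \frac{1}{3} - \left(\frac{2}{9} + \frac{C v^{2}}{9}\right) = \frac{1}{9} - \frac{C v^{2}}{9}$)
$w{\left(z,L \right)} = -5 + z^{2}$ ($w{\left(z,L \right)} = z^{2} - 5 = -5 + z^{2}$)
$r{\left(E,U \right)} = \frac{5 U}{2}$ ($r{\left(E,U \right)} = \frac{10 U}{4} = \frac{5 U}{2}$)
$-66 - 12 r{\left(A{\left(6,6 \right)},w{\left(-5,-3 \right)} \right)} = -66 - 12 \frac{5 \left(-5 + \left(-5\right)^{2}\right)}{2} = -66 - 12 \frac{5 \left(-5 + 25\right)}{2} = -66 - 12 \cdot \frac{5}{2} \cdot 20 = -66 - 600 = -666$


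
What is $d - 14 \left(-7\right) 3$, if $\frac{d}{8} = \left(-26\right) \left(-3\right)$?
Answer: $918$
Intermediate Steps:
$d = 624$ ($d = 8 \left(\left(-26\right) \left(-3\right)\right) = 8 \cdot 78 = 624$)
$d - 14 \left(-7\right) 3 = 624 - 14 \left(-7\right) 3 = 624 - \left(-98\right) 3 = 624 - -294 = 624 + 294 = 918$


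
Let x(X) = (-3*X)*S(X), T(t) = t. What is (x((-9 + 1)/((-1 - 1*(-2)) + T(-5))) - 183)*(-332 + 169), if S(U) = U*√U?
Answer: 29829 + 1956*√2 ≈ 32595.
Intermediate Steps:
S(U) = U^(3/2)
x(X) = -3*X^(5/2) (x(X) = (-3*X)*X^(3/2) = -3*X^(5/2))
(x((-9 + 1)/((-1 - 1*(-2)) + T(-5))) - 183)*(-332 + 169) = (-3*128*√2*(-1/((-1 - 1*(-2)) - 5))^(5/2) - 183)*(-332 + 169) = (-3*128*√2*(-1/((-1 + 2) - 5))^(5/2) - 183)*(-163) = (-3*128*√2*(-1/(1 - 5))^(5/2) - 183)*(-163) = (-3*128*√2*(-1/(-4))^(5/2) - 183)*(-163) = (-3*4*√2 - 183)*(-163) = (-12*√2 - 183)*(-163) = (-183 - 12*√2)*(-163) = 29829 + 1956*√2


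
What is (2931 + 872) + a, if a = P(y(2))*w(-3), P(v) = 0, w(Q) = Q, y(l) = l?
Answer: 3803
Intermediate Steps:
a = 0 (a = 0*(-3) = 0)
(2931 + 872) + a = (2931 + 872) + 0 = 3803 + 0 = 3803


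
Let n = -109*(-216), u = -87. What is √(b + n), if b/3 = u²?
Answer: 9*√571 ≈ 215.06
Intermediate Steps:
n = 23544
b = 22707 (b = 3*(-87)² = 3*7569 = 22707)
√(b + n) = √(22707 + 23544) = √46251 = 9*√571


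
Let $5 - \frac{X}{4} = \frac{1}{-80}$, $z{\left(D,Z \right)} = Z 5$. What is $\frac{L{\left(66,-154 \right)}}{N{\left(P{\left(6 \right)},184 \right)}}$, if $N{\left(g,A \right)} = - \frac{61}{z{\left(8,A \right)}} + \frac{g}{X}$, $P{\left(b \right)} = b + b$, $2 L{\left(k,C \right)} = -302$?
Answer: $- \frac{55706920}{196339} \approx -283.73$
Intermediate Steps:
$L{\left(k,C \right)} = -151$ ($L{\left(k,C \right)} = \frac{1}{2} \left(-302\right) = -151$)
$z{\left(D,Z \right)} = 5 Z$
$X = \frac{401}{20}$ ($X = 20 - \frac{4}{-80} = 20 - - \frac{1}{20} = 20 + \frac{1}{20} = \frac{401}{20} \approx 20.05$)
$P{\left(b \right)} = 2 b$
$N{\left(g,A \right)} = - \frac{61}{5 A} + \frac{20 g}{401}$ ($N{\left(g,A \right)} = - \frac{61}{5 A} + \frac{g}{\frac{401}{20}} = - 61 \frac{1}{5 A} + g \frac{20}{401} = - \frac{61}{5 A} + \frac{20 g}{401}$)
$\frac{L{\left(66,-154 \right)}}{N{\left(P{\left(6 \right)},184 \right)}} = - \frac{151}{\frac{1}{2005} \cdot \frac{1}{184} \left(-24461 + 100 \cdot 184 \cdot 2 \cdot 6\right)} = - \frac{151}{\frac{1}{2005} \cdot \frac{1}{184} \left(-24461 + 100 \cdot 184 \cdot 12\right)} = - \frac{151}{\frac{1}{2005} \cdot \frac{1}{184} \left(-24461 + 220800\right)} = - \frac{151}{\frac{1}{2005} \cdot \frac{1}{184} \cdot 196339} = - \frac{151}{\frac{196339}{368920}} = \left(-151\right) \frac{368920}{196339} = - \frac{55706920}{196339}$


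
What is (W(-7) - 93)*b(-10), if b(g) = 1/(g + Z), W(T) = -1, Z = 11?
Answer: -94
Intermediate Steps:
b(g) = 1/(11 + g) (b(g) = 1/(g + 11) = 1/(11 + g))
(W(-7) - 93)*b(-10) = (-1 - 93)/(11 - 10) = -94/1 = -94*1 = -94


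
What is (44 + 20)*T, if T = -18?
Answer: -1152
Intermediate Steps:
(44 + 20)*T = (44 + 20)*(-18) = 64*(-18) = -1152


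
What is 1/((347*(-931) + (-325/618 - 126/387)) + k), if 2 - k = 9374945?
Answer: -26574/257714674627 ≈ -1.0311e-7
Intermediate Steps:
k = -9374943 (k = 2 - 1*9374945 = 2 - 9374945 = -9374943)
1/((347*(-931) + (-325/618 - 126/387)) + k) = 1/((347*(-931) + (-325/618 - 126/387)) - 9374943) = 1/((-323057 + (-325*1/618 - 126*1/387)) - 9374943) = 1/((-323057 + (-325/618 - 14/43)) - 9374943) = 1/((-323057 - 22627/26574) - 9374943) = 1/(-8584939345/26574 - 9374943) = 1/(-257714674627/26574) = -26574/257714674627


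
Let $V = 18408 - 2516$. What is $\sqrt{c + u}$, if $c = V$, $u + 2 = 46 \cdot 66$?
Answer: $\sqrt{18926} \approx 137.57$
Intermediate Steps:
$V = 15892$
$u = 3034$ ($u = -2 + 46 \cdot 66 = -2 + 3036 = 3034$)
$c = 15892$
$\sqrt{c + u} = \sqrt{15892 + 3034} = \sqrt{18926}$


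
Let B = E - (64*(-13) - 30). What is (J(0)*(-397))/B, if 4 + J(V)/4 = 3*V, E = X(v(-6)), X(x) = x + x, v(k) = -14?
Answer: 3176/417 ≈ 7.6163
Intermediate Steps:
X(x) = 2*x
E = -28 (E = 2*(-14) = -28)
J(V) = -16 + 12*V (J(V) = -16 + 4*(3*V) = -16 + 12*V)
B = 834 (B = -28 - (64*(-13) - 30) = -28 - (-832 - 30) = -28 - 1*(-862) = -28 + 862 = 834)
(J(0)*(-397))/B = ((-16 + 12*0)*(-397))/834 = ((-16 + 0)*(-397))*(1/834) = -16*(-397)*(1/834) = 6352*(1/834) = 3176/417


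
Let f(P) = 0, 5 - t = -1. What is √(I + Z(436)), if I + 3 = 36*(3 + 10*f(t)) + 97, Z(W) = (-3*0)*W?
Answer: √202 ≈ 14.213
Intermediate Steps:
t = 6 (t = 5 - 1*(-1) = 5 + 1 = 6)
Z(W) = 0 (Z(W) = 0*W = 0)
I = 202 (I = -3 + (36*(3 + 10*0) + 97) = -3 + (36*(3 + 0) + 97) = -3 + (36*3 + 97) = -3 + (108 + 97) = -3 + 205 = 202)
√(I + Z(436)) = √(202 + 0) = √202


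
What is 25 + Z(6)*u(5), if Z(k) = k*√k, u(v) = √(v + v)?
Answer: 25 + 12*√15 ≈ 71.476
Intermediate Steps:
u(v) = √2*√v (u(v) = √(2*v) = √2*√v)
Z(k) = k^(3/2)
25 + Z(6)*u(5) = 25 + 6^(3/2)*(√2*√5) = 25 + (6*√6)*√10 = 25 + 12*√15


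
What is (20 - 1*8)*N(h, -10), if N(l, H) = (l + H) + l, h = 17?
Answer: 288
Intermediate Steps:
N(l, H) = H + 2*l (N(l, H) = (H + l) + l = H + 2*l)
(20 - 1*8)*N(h, -10) = (20 - 1*8)*(-10 + 2*17) = (20 - 8)*(-10 + 34) = 12*24 = 288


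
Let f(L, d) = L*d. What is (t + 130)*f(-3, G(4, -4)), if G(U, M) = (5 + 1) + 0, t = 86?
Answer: -3888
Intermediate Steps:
G(U, M) = 6 (G(U, M) = 6 + 0 = 6)
(t + 130)*f(-3, G(4, -4)) = (86 + 130)*(-3*6) = 216*(-18) = -3888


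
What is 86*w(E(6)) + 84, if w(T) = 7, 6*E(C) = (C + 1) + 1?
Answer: 686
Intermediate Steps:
E(C) = ⅓ + C/6 (E(C) = ((C + 1) + 1)/6 = ((1 + C) + 1)/6 = (2 + C)/6 = ⅓ + C/6)
86*w(E(6)) + 84 = 86*7 + 84 = 602 + 84 = 686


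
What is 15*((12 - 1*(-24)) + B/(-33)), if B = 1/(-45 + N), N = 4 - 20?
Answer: 362345/671 ≈ 540.01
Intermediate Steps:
N = -16
B = -1/61 (B = 1/(-45 - 16) = 1/(-61) = -1/61 ≈ -0.016393)
15*((12 - 1*(-24)) + B/(-33)) = 15*((12 - 1*(-24)) - 1/61/(-33)) = 15*((12 + 24) - 1/61*(-1/33)) = 15*(36 + 1/2013) = 15*(72469/2013) = 362345/671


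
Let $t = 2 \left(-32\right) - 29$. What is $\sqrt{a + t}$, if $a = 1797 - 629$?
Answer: $5 \sqrt{43} \approx 32.787$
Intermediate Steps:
$a = 1168$
$t = -93$ ($t = -64 - 29 = -93$)
$\sqrt{a + t} = \sqrt{1168 - 93} = \sqrt{1075} = 5 \sqrt{43}$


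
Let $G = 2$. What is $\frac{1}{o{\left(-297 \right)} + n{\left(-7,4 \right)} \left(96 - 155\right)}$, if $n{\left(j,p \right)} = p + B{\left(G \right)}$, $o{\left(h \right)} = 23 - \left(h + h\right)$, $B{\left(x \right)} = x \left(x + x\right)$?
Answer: $- \frac{1}{91} \approx -0.010989$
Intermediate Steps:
$B{\left(x \right)} = 2 x^{2}$ ($B{\left(x \right)} = x 2 x = 2 x^{2}$)
$o{\left(h \right)} = 23 - 2 h$
$n{\left(j,p \right)} = 8 + p$ ($n{\left(j,p \right)} = p + 2 \cdot 2^{2} = p + 2 \cdot 4 = p + 8 = 8 + p$)
$\frac{1}{o{\left(-297 \right)} + n{\left(-7,4 \right)} \left(96 - 155\right)} = \frac{1}{\left(23 - -594\right) + \left(8 + 4\right) \left(96 - 155\right)} = \frac{1}{\left(23 + 594\right) + 12 \left(-59\right)} = \frac{1}{617 - 708} = \frac{1}{-91} = - \frac{1}{91}$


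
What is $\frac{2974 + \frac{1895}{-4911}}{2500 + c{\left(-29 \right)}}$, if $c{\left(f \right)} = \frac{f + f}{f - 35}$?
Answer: $\frac{467309408}{393022419} \approx 1.189$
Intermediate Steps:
$c{\left(f \right)} = \frac{2 f}{-35 + f}$
$\frac{2974 + \frac{1895}{-4911}}{2500 + c{\left(-29 \right)}} = \frac{2974 + \frac{1895}{-4911}}{2500 + 2 \left(-29\right) \frac{1}{-35 - 29}} = \frac{2974 + 1895 \left(- \frac{1}{4911}\right)}{2500 + 2 \left(-29\right) \frac{1}{-64}} = \frac{2974 - \frac{1895}{4911}}{2500 + 2 \left(-29\right) \left(- \frac{1}{64}\right)} = \frac{14603419}{4911 \left(2500 + \frac{29}{32}\right)} = \frac{14603419}{4911 \cdot \frac{80029}{32}} = \frac{14603419}{4911} \cdot \frac{32}{80029} = \frac{467309408}{393022419}$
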